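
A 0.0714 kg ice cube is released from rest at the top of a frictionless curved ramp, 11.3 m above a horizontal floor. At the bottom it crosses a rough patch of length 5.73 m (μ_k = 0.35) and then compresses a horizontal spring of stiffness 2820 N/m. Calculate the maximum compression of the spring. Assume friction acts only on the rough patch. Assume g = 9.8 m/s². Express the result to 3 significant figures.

Initial energy: E₁ = mgh = (0.0714)(9.8)(11.3) = 7.9068 J
Friction removes W_f = μ_k mg d = (0.35)(0.0714)(9.8)(5.73) = 1.403 J
Energy reaching the spring: E = 7.9068 − 1.403 = 6.5035 J
At max compression ½kx² = E ⇒ x = √(2E/k) = √(2 × 6.5035/2820) = 0.06791 m

x = 0.0679 m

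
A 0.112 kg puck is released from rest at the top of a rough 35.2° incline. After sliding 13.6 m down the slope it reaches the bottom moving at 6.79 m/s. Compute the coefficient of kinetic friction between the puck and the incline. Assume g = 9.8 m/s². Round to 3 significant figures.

mgh = ½mv² + μ_k (mg cosθ) L, with h = L sinθ
mgL sinθ = 8.6046 J; ½mv² = 2.5818 J
W_f = 8.6046 − 2.5818 = 6.023 J
μ_k = W_f/(mg cosθ · L) = 6.023/(0.8969 × 13.6) = 0.4938

μ_k = 0.494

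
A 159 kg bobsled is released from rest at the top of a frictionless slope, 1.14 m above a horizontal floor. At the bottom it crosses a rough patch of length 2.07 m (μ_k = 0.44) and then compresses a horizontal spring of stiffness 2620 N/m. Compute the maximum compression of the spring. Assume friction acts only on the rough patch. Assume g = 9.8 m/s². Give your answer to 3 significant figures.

Initial energy: E₁ = mgh = (159)(9.8)(1.14) = 1776.3 J
Friction removes W_f = μ_k mg d = (0.44)(159)(9.8)(2.07) = 1419 J
Energy reaching the spring: E = 1776.3 − 1419 = 357.14 J
At max compression ½kx² = E ⇒ x = √(2E/k) = √(2 × 357.14/2620) = 0.5221 m

x = 0.522 m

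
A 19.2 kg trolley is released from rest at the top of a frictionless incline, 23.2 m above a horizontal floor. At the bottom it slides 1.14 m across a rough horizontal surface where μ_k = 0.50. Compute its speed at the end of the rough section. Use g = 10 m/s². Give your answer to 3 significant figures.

v = 21.3 m/s

Energy at the top = energy at the end + work done against friction:
mgh = ½mv² + μ_k m g d
W_f = μ_k mg d = (0.50)(19.2)(10)(1.14) = 109.4 J
½mv² = mgh − W_f = 4454.4 − 109.4 = 4345.0 J
v = √(2 × 4345.0/19.2) = 21.27 m/s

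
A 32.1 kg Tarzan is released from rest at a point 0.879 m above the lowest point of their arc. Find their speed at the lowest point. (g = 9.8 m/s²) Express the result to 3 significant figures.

By conservation of mechanical energy, mgh = ½mv²
v = √(2gh) = √(2 × 9.8 × 0.879) = √17.228 = 4.151 m/s

v = 4.15 m/s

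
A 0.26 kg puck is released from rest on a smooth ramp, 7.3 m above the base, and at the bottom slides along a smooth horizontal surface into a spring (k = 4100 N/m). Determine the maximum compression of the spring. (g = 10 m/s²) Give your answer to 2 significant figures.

Energy conservation (no friction) from release to max compression: mgh = ½kx²
x = √(2mgh/k) = √(2 × 0.26 × 10 × 7.3 / 4100) = 0.09622 m

x = 0.096 m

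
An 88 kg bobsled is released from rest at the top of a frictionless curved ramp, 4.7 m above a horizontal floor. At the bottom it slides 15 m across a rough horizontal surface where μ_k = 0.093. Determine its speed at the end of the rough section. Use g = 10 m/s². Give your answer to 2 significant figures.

v = 8.1 m/s

Energy at the top = energy at the end + work done against friction:
mgh = ½mv² + μ_k m g d
W_f = μ_k mg d = (0.093)(88)(10)(15) = 1228 J
½mv² = mgh − W_f = 4136.0 − 1228 = 2908.4 J
v = √(2 × 2908.4/88) = 8.130 m/s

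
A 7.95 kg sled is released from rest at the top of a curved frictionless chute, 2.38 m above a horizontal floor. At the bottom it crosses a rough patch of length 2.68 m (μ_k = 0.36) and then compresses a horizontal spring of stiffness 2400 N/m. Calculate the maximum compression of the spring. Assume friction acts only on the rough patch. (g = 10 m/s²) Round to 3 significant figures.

x = 0.306 m

Initial energy: E₁ = mgh = (7.95)(10)(2.38) = 189.21 J
Friction removes W_f = μ_k mg d = (0.36)(7.95)(10)(2.68) = 76.70 J
Energy reaching the spring: E = 189.21 − 76.70 = 112.51 J
At max compression ½kx² = E ⇒ x = √(2E/k) = √(2 × 112.51/2400) = 0.3062 m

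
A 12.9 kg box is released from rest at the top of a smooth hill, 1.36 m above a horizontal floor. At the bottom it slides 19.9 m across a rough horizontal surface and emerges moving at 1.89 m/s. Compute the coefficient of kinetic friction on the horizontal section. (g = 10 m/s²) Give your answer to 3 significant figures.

Applying the work–energy principle:
mgh = ½mv² + μ_k m g d
mgh = 175.44 J; ½mv² = 23.040 J
W_f = 175.44 − 23.040 = 152.4 J
μ_k = W_f/(mg·d) = 152.4/(129.0 × 19.9) = 0.05937

μ_k = 0.0594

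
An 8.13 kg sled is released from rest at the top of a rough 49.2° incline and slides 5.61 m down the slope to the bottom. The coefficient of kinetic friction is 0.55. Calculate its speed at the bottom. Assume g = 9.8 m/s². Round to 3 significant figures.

v = 6.61 m/s

Energy: mgh = ½mv² + W_f, with h = L sinθ and W_f = μ_k (mg cosθ) L
mgh = mgL sinθ = (8.13)(9.8)(5.61)sin49.2° = 338.35 J
W_f = μ_k mg cosθ · L = (0.55)(8.13)(9.8)cos49.2°·5.61 = 160.6 J
½mv² = 338.35 − 160.6 = 177.72 J
v = √(2 × 177.72/8.13) = 6.612 m/s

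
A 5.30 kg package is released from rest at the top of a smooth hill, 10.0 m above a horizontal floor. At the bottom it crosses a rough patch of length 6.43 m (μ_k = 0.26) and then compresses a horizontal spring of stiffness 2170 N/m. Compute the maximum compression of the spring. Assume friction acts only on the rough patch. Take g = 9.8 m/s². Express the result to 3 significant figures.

Initial energy: E₁ = mgh = (5.30)(9.8)(10.0) = 519.40 J
Friction removes W_f = μ_k mg d = (0.26)(5.30)(9.8)(6.43) = 86.83 J
Energy reaching the spring: E = 519.40 − 86.83 = 432.57 J
At max compression ½kx² = E ⇒ x = √(2E/k) = √(2 × 432.57/2170) = 0.6314 m

x = 0.631 m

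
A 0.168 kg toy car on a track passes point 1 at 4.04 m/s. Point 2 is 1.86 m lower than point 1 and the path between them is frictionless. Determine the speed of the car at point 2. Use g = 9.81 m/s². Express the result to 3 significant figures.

v = 7.27 m/s

Energy conservation between the two points: ½mv₀² + mgh = ½mv²
The mass cancels from both sides.
v² = v₀² + 2gh = (4.04)² + 2(9.81)(1.86) = 52.815
v = √52.815 = 7.267 m/s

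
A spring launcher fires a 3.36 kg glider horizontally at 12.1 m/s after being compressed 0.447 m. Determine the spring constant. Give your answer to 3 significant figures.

Spring PE at full compression equals KE at release: ½kx² = ½mv²
k = mv²/x² = (3.36)(12.1)²/(0.447)² = 2462 N/m

k = 2460 N/m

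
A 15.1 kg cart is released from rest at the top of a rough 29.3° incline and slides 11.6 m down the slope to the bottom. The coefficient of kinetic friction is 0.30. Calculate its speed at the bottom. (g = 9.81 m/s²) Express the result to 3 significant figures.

Work–energy: mg(L sinθ) − μ_k(mg cosθ)L = ½mv²
mgh = mgL sinθ = (15.1)(9.81)(11.6)sin29.3° = 840.92 J
W_f = μ_k mg cosθ · L = (0.30)(15.1)(9.81)cos29.3°·11.6 = 449.5 J
½mv² = 840.92 − 449.5 = 391.37 J
v = √(2 × 391.37/15.1) = 7.200 m/s

v = 7.20 m/s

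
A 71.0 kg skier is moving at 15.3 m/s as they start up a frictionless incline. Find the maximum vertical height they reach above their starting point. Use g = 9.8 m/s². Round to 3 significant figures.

By energy conservation, ½mv² = mgh
h = v²/(2g) = 15.3²/(2 × 9.8) = 11.94 m

h = 11.9 m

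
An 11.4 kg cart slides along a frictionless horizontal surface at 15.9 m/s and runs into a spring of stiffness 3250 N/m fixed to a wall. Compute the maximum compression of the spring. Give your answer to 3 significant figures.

x = 0.942 m

Conservation of energy between contact and max compression: ½mv² = ½kx²
x = v√(m/k) = 15.9 × √(11.4/3250) = 0.9417 m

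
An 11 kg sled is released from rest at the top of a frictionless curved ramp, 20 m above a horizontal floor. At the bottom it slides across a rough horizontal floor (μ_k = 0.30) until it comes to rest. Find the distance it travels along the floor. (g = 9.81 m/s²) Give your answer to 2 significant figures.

d = 67 m

Energy at the top = energy at the end + work done against friction:
At rest all PE has been dissipated by friction: mgh = μ_k m g d
d = h/μ_k = 20/0.30 = 66.67 m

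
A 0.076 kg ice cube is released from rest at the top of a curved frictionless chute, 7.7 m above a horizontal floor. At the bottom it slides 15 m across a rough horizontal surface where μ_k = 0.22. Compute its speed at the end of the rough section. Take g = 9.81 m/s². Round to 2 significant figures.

v = 9.3 m/s

Applying the work–energy principle:
mgh = ½mv² + μ_k m g d
W_f = μ_k mg d = (0.22)(0.076)(9.81)(15) = 2.460 J
½mv² = mgh − W_f = 5.7408 − 2.460 = 3.2805 J
v = √(2 × 3.2805/0.076) = 9.291 m/s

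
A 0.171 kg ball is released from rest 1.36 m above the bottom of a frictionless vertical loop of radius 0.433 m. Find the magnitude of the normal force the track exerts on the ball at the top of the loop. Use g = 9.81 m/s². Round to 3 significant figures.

Energy from release to top (height 2r): mgh = ½mv_top² + mg(2r)
v_top² = 2g(h − 2r) = 2(9.81)(1.36 − 0.8660) = 9.6923 m²/s²
At the top, both N and weight point toward the centre: N + mg = mv_top²/r
N = m(v_top²/r − g) = 0.171(9.6923/0.433 − 9.81) = 2.150 N

N = 2.15 N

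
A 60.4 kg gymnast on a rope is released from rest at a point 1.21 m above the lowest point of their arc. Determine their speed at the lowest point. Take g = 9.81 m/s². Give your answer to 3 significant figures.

Energy conservation between the two points: mgh = ½mv²
The mass cancels from both sides.
v = √(2gh) = √(2 × 9.81 × 1.21) = √23.740 = 4.872 m/s

v = 4.87 m/s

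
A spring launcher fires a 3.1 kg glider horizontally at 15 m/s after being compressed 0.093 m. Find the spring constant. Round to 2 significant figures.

k = 81000 N/m

Spring PE at full compression equals KE at release: ½kx² = ½mv²
k = mv²/x² = (3.1)(15)²/(0.093)² = 80645 N/m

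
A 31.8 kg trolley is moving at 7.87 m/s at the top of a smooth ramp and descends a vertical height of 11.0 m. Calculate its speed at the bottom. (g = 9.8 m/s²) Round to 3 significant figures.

v = 16.7 m/s

Equating total energy at the two states: ½mv₀² + mgh = ½mv²
v² = v₀² + 2gh = (7.87)² + 2(9.8)(11.0) = 277.54
v = √277.54 = 16.66 m/s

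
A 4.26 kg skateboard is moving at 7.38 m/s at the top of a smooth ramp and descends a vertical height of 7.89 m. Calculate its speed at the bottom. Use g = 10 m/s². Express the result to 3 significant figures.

By conservation of mechanical energy, ½mv₀² + mgh = ½mv²
v² = v₀² + 2gh = (7.38)² + 2(10)(7.89) = 212.26
v = √212.26 = 14.57 m/s

v = 14.6 m/s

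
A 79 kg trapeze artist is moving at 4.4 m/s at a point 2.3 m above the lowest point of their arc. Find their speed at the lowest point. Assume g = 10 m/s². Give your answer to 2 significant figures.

Equating total energy at the two states: ½mv₀² + mgh = ½mv²
v² = v₀² + 2gh = (4.4)² + 2(10)(2.3) = 65.360
v = √65.360 = 8.085 m/s

v = 8.1 m/s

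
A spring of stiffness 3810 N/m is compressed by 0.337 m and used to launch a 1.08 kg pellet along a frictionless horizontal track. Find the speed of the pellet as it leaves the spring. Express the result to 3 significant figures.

Spring PE converts entirely to kinetic energy: ½kx² = ½mv²
v = x√(k/m) = 0.337 × √(3810/1.08) = 20.02 m/s

v = 20.0 m/s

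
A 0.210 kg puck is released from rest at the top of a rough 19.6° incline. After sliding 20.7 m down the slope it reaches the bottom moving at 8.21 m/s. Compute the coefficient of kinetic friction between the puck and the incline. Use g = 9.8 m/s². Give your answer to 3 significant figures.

Energy balance down the incline: mg L sinθ − ½mv² = μ_k (mg cosθ) L
mgL sinθ = 14.290 J; ½mv² = 7.0774 J
W_f = 14.290 − 7.0774 = 7.213 J
μ_k = W_f/(mg cosθ · L) = 7.213/(1.939 × 20.7) = 0.1797

μ_k = 0.180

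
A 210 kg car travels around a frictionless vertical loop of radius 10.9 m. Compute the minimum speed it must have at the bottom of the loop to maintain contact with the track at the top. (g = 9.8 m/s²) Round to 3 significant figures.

At the top: mg = mv_top²/r ⇒ v_top² = gr = 106.8 m²/s²
Energy from bottom to top (height 2r): ½mv_bot² = ½mv_top² + mg(2r)
v_bot² = gr + 4gr = 5gr = 534.1
v_bot = √(5gr) = 23.11 m/s

v = 23.1 m/s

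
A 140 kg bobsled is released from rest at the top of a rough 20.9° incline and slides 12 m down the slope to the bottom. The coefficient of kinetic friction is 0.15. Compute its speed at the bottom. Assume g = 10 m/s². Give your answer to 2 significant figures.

v = 7.2 m/s

Energy: mgh = ½mv² + W_f, with h = L sinθ and W_f = μ_k (mg cosθ) L
mgh = mgL sinθ = (140)(10)(12)sin20.9° = 5993.2 J
W_f = μ_k mg cosθ · L = (0.15)(140)(10)cos20.9°·12 = 2354 J
½mv² = 5993.2 − 2354 = 3639.0 J
v = √(2 × 3639.0/140) = 7.210 m/s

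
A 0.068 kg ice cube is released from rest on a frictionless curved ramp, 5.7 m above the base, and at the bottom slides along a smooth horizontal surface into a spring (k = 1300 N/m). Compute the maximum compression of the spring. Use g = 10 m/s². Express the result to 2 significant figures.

Gravitational PE at the top equals spring PE at max compression: mgh = ½kx²
x = √(2mgh/k) = √(2 × 0.068 × 10 × 5.7 / 1300) = 0.07722 m

x = 0.077 m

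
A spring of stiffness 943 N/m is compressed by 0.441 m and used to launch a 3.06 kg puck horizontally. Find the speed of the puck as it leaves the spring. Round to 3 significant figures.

The puck leaves the spring when the spring is at natural length, so ½kx² = ½mv²
v = x√(k/m) = 0.441 × √(943/3.06) = 7.742 m/s

v = 7.74 m/s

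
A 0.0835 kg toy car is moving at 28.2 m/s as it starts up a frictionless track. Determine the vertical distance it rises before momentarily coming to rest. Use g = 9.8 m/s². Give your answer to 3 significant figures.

h = 40.6 m

Setting KE at the bottom equal to PE gained: ½mv² = mgh
h = v²/(2g) = 28.2²/(2 × 9.8) = 40.57 m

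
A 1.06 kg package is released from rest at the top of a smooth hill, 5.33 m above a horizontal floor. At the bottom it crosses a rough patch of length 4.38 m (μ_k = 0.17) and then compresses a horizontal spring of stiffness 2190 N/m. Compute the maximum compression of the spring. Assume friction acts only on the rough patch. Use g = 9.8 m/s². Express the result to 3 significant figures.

x = 0.209 m

Initial energy: E₁ = mgh = (1.06)(9.8)(5.33) = 55.368 J
Friction removes W_f = μ_k mg d = (0.17)(1.06)(9.8)(4.38) = 7.735 J
Energy reaching the spring: E = 55.368 − 7.735 = 47.633 J
At max compression ½kx² = E ⇒ x = √(2E/k) = √(2 × 47.633/2190) = 0.2086 m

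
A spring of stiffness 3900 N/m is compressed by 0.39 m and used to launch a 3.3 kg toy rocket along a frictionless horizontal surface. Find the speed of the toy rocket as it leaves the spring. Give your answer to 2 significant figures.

Conservation of energy: ½kx² = ½mv²
v = x√(k/m) = 0.39 × √(3900/3.3) = 13.41 m/s

v = 13 m/s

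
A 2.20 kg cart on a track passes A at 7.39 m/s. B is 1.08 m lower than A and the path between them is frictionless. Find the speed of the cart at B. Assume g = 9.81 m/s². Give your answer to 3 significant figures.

v = 8.71 m/s

Mechanical energy is conserved (no friction): ½mv₀² + mgh = ½mv²
v² = v₀² + 2gh = (7.39)² + 2(9.81)(1.08) = 75.802
v = √75.802 = 8.706 m/s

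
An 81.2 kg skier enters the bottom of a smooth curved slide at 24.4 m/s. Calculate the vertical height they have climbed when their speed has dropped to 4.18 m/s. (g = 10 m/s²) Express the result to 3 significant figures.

h = 28.9 m

Energy balance between the two points: ½mv₁² = ½mv₂² + mgh
h = (v₁² − v₂²)/(2g) = (24.4² − 4.18²)/(2 × 10) = 28.89 m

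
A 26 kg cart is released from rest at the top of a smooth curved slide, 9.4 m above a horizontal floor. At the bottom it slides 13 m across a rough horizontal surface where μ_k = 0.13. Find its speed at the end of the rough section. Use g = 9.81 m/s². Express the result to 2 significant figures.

Applying the work–energy principle:
mgh = ½mv² + μ_k m g d
W_f = μ_k mg d = (0.13)(26)(9.81)(13) = 431.1 J
½mv² = mgh − W_f = 2397.6 − 431.1 = 1966.5 J
v = √(2 × 1966.5/26) = 12.30 m/s

v = 12 m/s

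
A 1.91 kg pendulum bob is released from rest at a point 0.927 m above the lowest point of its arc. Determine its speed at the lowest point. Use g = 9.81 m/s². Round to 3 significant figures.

By conservation of mechanical energy, mgh = ½mv²
v = √(2gh) = √(2 × 9.81 × 0.927) = √18.188 = 4.265 m/s

v = 4.26 m/s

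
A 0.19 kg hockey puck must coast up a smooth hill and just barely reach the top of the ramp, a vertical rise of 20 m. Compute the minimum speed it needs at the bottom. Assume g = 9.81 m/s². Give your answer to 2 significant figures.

v = 20 m/s

At the top it is momentarily at rest, so all KE converts to PE: ½mv² = mgh
v = √(2gh) = √(2 × 9.81 × 20) = 19.81 m/s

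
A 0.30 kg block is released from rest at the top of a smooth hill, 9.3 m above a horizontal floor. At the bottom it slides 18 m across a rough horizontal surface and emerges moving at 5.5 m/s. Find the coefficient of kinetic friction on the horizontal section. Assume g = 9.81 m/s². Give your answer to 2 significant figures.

μ_k = 0.43

Energy at the top = energy at the end + work done against friction:
mgh = ½mv² + μ_k m g d
mgh = 27.370 J; ½mv² = 4.5375 J
W_f = 27.370 − 4.5375 = 22.83 J
μ_k = W_f/(mg·d) = 22.83/(2.943 × 18) = 0.4310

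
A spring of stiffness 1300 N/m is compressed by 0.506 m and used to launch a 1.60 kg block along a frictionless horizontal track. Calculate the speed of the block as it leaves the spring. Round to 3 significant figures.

v = 14.4 m/s

Spring PE converts entirely to kinetic energy: ½kx² = ½mv²
v = x√(k/m) = 0.506 × √(1300/1.60) = 14.42 m/s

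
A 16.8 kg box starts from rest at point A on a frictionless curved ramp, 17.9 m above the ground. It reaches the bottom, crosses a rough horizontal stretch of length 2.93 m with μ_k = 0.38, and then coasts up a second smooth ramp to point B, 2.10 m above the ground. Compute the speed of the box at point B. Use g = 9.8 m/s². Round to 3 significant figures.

Energy at A: mgh₁ = (16.8)(9.8)(17.9) = 2947.1 J
Friction loss: W_f = μ_k mg d = 183.3 J
At B: ½mv² + mgh₂ = mgh₁ − W_f
½mv² = 2947.1 − 183.3 − 345.74 = 2418.0 J
v = √(2 × 2418.0/16.8) = 16.97 m/s

v = 17.0 m/s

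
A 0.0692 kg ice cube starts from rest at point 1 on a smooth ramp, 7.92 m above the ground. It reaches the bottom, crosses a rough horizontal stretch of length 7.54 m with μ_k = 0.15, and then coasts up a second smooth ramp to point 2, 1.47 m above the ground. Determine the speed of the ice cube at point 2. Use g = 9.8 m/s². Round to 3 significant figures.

Energy at 1: mgh₁ = (0.0692)(9.8)(7.92) = 5.3710 J
Friction loss: W_f = μ_k mg d = 0.7670 J
At 2: ½mv² + mgh₂ = mgh₁ − W_f
½mv² = 5.3710 − 0.7670 − 0.99690 = 3.6071 J
v = √(2 × 3.6071/0.0692) = 10.21 m/s

v = 10.2 m/s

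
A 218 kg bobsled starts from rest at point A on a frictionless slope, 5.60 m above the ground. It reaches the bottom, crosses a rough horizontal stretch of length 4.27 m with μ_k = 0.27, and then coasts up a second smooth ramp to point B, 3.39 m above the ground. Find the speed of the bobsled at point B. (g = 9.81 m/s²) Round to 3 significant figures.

Energy at A: mgh₁ = (218)(9.81)(5.60) = 11976 J
Friction loss: W_f = μ_k mg d = 2466 J
At B: ½mv² + mgh₂ = mgh₁ − W_f
½mv² = 11976 − 2466 − 7249.8 = 2260.7 J
v = √(2 × 2260.7/218) = 4.554 m/s

v = 4.55 m/s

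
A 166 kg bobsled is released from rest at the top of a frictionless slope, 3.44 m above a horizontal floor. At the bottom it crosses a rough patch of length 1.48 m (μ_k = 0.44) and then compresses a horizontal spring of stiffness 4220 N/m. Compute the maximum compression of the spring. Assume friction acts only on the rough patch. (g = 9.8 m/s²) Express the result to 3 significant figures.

x = 1.47 m

Initial energy: E₁ = mgh = (166)(9.8)(3.44) = 5596.2 J
Friction removes W_f = μ_k mg d = (0.44)(166)(9.8)(1.48) = 1059 J
Energy reaching the spring: E = 5596.2 − 1059 = 4536.8 J
At max compression ½kx² = E ⇒ x = √(2E/k) = √(2 × 4536.8/4220) = 1.466 m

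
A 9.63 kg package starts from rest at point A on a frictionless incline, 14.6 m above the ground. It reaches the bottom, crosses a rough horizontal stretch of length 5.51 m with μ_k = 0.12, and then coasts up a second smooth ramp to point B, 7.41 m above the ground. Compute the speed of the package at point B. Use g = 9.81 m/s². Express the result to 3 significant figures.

v = 11.3 m/s

Energy at A: mgh₁ = (9.63)(9.81)(14.6) = 1379.3 J
Friction loss: W_f = μ_k mg d = 62.46 J
At B: ½mv² + mgh₂ = mgh₁ − W_f
½mv² = 1379.3 − 62.46 − 700.02 = 616.78 J
v = √(2 × 616.78/9.63) = 11.32 m/s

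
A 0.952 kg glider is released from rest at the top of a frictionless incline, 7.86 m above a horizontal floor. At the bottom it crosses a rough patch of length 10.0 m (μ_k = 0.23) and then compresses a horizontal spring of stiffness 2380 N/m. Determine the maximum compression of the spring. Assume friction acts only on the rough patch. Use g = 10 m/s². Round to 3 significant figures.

Initial energy: E₁ = mgh = (0.952)(10)(7.86) = 74.827 J
Friction removes W_f = μ_k mg d = (0.23)(0.952)(10)(10.0) = 21.90 J
Energy reaching the spring: E = 74.827 − 21.90 = 52.931 J
At max compression ½kx² = E ⇒ x = √(2E/k) = √(2 × 52.931/2380) = 0.2109 m

x = 0.211 m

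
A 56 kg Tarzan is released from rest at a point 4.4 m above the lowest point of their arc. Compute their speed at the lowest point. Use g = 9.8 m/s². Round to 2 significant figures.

By conservation of mechanical energy, mgh = ½mv²
v = √(2gh) = √(2 × 9.8 × 4.4) = √86.240 = 9.287 m/s

v = 9.3 m/s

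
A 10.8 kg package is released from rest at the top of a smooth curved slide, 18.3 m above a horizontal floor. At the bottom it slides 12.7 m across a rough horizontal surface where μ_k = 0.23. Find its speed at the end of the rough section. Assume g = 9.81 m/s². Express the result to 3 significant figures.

v = 17.4 m/s

Energy at the top = energy at the end + work done against friction:
mgh = ½mv² + μ_k m g d
W_f = μ_k mg d = (0.23)(10.8)(9.81)(12.7) = 309.5 J
½mv² = mgh − W_f = 1938.8 − 309.5 = 1629.4 J
v = √(2 × 1629.4/10.8) = 17.37 m/s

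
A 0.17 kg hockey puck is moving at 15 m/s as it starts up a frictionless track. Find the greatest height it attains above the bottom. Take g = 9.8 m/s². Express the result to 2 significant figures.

h = 11 m

By energy conservation, ½mv² = mgh
h = v²/(2g) = 15²/(2 × 9.8) = 11.48 m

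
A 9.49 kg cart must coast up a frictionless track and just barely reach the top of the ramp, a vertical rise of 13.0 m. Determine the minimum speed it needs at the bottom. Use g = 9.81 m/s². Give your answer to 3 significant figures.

v = 16.0 m/s

At the top it is momentarily at rest, so all KE converts to PE: ½mv² = mgh
v = √(2gh) = √(2 × 9.81 × 13.0) = 15.97 m/s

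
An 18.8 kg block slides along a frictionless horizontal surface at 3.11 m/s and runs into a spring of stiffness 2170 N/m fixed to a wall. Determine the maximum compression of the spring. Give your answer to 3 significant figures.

Conservation of energy between contact and max compression: ½mv² = ½kx²
x = v√(m/k) = 3.11 × √(18.8/2170) = 0.2895 m

x = 0.289 m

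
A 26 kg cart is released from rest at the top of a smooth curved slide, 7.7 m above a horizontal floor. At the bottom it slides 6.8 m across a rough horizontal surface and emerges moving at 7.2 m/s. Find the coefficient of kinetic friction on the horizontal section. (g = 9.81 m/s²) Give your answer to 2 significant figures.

μ_k = 0.74

Energy at the top = energy at the end + work done against friction:
mgh = ½mv² + μ_k m g d
mgh = 1964.0 J; ½mv² = 673.92 J
W_f = 1964.0 − 673.92 = 1290 J
μ_k = W_f/(mg·d) = 1290/(255.1 × 6.8) = 0.7438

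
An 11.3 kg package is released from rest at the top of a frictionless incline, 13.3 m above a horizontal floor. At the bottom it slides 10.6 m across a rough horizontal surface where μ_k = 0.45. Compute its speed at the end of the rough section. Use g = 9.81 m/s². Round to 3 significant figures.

v = 12.9 m/s

Energy bookkeeping (friction removes W_f = μ_k N d):
mgh = ½mv² + μ_k m g d
W_f = μ_k mg d = (0.45)(11.3)(9.81)(10.6) = 528.8 J
½mv² = mgh − W_f = 1474.3 − 528.8 = 945.58 J
v = √(2 × 945.58/11.3) = 12.94 m/s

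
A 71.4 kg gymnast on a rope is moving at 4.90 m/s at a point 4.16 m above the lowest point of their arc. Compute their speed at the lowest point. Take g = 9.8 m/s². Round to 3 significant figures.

By conservation of mechanical energy, ½mv₀² + mgh = ½mv²
v² = v₀² + 2gh = (4.90)² + 2(9.8)(4.16) = 105.55
v = √105.55 = 10.27 m/s

v = 10.3 m/s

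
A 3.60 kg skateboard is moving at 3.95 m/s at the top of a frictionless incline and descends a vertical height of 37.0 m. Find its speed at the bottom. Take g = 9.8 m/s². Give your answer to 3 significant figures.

By conservation of mechanical energy, ½mv₀² + mgh = ½mv²
v² = v₀² + 2gh = (3.95)² + 2(9.8)(37.0) = 740.80
v = √740.80 = 27.22 m/s

v = 27.2 m/s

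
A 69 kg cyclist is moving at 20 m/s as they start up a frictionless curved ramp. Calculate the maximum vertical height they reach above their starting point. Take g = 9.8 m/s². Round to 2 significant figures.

By energy conservation, ½mv² = mgh
h = v²/(2g) = 20²/(2 × 9.8) = 20.41 m

h = 20 m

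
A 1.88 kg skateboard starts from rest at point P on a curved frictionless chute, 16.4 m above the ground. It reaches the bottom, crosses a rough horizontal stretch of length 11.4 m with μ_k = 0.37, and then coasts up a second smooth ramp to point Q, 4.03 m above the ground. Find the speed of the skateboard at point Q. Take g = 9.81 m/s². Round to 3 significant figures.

Energy at P: mgh₁ = (1.88)(9.81)(16.4) = 302.46 J
Friction loss: W_f = μ_k mg d = 77.79 J
At Q: ½mv² + mgh₂ = mgh₁ − W_f
½mv² = 302.46 − 77.79 − 74.324 = 150.35 J
v = √(2 × 150.35/1.88) = 12.65 m/s

v = 12.6 m/s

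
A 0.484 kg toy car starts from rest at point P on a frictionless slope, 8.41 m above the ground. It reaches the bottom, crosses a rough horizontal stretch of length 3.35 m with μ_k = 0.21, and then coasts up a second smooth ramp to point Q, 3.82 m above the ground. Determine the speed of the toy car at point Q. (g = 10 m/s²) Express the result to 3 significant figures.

Energy at P: mgh₁ = (0.484)(10)(8.41) = 40.704 J
Friction loss: W_f = μ_k mg d = 3.405 J
At Q: ½mv² + mgh₂ = mgh₁ − W_f
½mv² = 40.704 − 3.405 − 18.489 = 18.811 J
v = √(2 × 18.811/0.484) = 8.816 m/s

v = 8.82 m/s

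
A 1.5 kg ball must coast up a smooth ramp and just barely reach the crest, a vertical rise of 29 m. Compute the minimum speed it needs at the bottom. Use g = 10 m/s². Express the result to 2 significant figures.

At the top it is momentarily at rest, so all KE converts to PE: ½mv² = mgh
v = √(2gh) = √(2 × 10 × 29) = 24.08 m/s

v = 24 m/s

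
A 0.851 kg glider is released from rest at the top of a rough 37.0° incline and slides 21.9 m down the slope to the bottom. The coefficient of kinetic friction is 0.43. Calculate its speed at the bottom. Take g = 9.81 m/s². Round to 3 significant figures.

Taking the bottom as reference, mgh = ½mv² + μ_k N L with h = L sinθ, N = mg cosθ:
mgh = mgL sinθ = (0.851)(9.81)(21.9)sin37.0° = 110.03 J
W_f = μ_k mg cosθ · L = (0.43)(0.851)(9.81)cos37.0°·21.9 = 62.79 J
½mv² = 110.03 − 62.79 = 47.243 J
v = √(2 × 47.243/0.851) = 10.54 m/s

v = 10.5 m/s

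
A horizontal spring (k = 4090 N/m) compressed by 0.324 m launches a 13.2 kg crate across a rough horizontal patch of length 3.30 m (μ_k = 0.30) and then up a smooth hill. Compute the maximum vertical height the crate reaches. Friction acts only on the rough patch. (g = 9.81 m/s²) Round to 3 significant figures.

Spring energy: E₀ = ½kx² = ½(4090)(0.324)² = 214.68 J
Friction: W_f = μ_k mg d = (0.30)(13.2)(9.81)(3.30) = 128.2 J
Energy at base of ramp: E = 214.68 − 128.2 = 86.479 J
At max height all remaining energy is PE: mgh = E ⇒ h = E/(mg) = 86.479/(13.2 × 9.81) = 0.6678 m

h = 0.668 m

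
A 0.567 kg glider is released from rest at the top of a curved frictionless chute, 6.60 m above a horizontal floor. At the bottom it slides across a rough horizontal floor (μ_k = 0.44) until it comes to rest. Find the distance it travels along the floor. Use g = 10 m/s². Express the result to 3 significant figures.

Energy at the top = energy at the end + work done against friction:
At rest all PE has been dissipated by friction: mgh = μ_k m g d
d = h/μ_k = 6.60/0.44 = 15.00 m

d = 15.0 m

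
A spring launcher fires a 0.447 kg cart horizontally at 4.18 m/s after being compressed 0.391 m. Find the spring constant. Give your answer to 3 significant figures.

Spring PE at full compression equals KE at release: ½kx² = ½mv²
k = mv²/x² = (0.447)(4.18)²/(0.391)² = 51.09 N/m

k = 51.1 N/m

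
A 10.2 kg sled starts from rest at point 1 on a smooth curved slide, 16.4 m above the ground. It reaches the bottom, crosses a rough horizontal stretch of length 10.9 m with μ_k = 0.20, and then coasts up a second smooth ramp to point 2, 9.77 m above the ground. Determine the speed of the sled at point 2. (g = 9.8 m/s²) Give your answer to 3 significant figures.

Energy at 1: mgh₁ = (10.2)(9.8)(16.4) = 1639.3 J
Friction loss: W_f = μ_k mg d = 217.9 J
At 2: ½mv² + mgh₂ = mgh₁ − W_f
½mv² = 1639.3 − 217.9 − 976.61 = 444.82 J
v = √(2 × 444.82/10.2) = 9.339 m/s

v = 9.34 m/s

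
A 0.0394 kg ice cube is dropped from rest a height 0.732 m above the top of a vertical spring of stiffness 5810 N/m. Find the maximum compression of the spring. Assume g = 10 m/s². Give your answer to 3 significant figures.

x = 0.0100 m

Measuring PE from the top of the relaxed spring, at max compression the cube has dropped H + x with zero KE, so:
mg(H + x) = ½kx²
½(5810)x² − (0.0394)(10)x − (0.0394)(10)(0.732) = 0
2905x² − 0.3940x − 0.2884 = 0
x = [0.3940 + √(0.1552 + 3351.3)]/(2 × 2905) = 0.01003 m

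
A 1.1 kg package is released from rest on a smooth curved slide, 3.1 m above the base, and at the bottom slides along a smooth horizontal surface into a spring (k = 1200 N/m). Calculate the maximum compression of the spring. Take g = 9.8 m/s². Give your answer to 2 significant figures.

x = 0.24 m

Energy conservation (no friction) from release to max compression: mgh = ½kx²
x = √(2mgh/k) = √(2 × 1.1 × 9.8 × 3.1 / 1200) = 0.2360 m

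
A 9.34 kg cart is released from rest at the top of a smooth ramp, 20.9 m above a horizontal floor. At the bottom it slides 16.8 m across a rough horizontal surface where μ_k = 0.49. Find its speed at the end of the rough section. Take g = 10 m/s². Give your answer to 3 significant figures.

Applying the work–energy principle:
mgh = ½mv² + μ_k m g d
W_f = μ_k mg d = (0.49)(9.34)(10)(16.8) = 768.9 J
½mv² = mgh − W_f = 1952.1 − 768.9 = 1183.2 J
v = √(2 × 1183.2/9.34) = 15.92 m/s

v = 15.9 m/s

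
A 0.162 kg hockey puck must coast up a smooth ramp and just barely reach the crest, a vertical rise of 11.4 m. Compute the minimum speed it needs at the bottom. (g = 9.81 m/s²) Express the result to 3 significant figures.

v = 15.0 m/s

At the top it is momentarily at rest, so all KE converts to PE: ½mv² = mgh
v = √(2gh) = √(2 × 9.81 × 11.4) = 14.96 m/s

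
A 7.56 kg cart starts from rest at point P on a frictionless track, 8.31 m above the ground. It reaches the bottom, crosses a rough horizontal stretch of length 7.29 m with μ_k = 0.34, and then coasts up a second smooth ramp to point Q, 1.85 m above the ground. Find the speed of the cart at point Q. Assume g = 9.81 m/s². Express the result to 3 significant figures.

v = 8.84 m/s

Energy at P: mgh₁ = (7.56)(9.81)(8.31) = 616.30 J
Friction loss: W_f = μ_k mg d = 183.8 J
At Q: ½mv² + mgh₂ = mgh₁ − W_f
½mv² = 616.30 − 183.8 − 137.20 = 295.27 J
v = √(2 × 295.27/7.56) = 8.838 m/s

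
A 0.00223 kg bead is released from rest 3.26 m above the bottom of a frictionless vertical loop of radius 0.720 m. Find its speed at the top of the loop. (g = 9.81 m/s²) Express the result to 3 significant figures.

Energy conservation: mgh = ½mv_top² + mg(2r)
v_top² = 2g(h − 2r) = 2(9.81)(3.26 − 1.440) = 35.71
v_top = 5.976 m/s

v = 5.98 m/s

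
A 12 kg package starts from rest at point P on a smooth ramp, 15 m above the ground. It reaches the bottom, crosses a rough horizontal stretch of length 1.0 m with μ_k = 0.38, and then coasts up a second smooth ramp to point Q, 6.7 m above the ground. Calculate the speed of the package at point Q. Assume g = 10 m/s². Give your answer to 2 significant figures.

v = 13 m/s

Energy at P: mgh₁ = (12)(10)(15) = 1800.0 J
Friction loss: W_f = μ_k mg d = 45.60 J
At Q: ½mv² + mgh₂ = mgh₁ − W_f
½mv² = 1800.0 − 45.60 − 804.00 = 950.40 J
v = √(2 × 950.40/12) = 12.59 m/s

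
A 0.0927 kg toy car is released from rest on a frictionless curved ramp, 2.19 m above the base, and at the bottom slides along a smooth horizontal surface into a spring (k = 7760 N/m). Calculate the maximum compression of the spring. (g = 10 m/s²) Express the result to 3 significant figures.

Energy conservation (no friction) from release to max compression: mgh = ½kx²
x = √(2mgh/k) = √(2 × 0.0927 × 10 × 2.19 / 7760) = 0.02287 m

x = 0.0229 m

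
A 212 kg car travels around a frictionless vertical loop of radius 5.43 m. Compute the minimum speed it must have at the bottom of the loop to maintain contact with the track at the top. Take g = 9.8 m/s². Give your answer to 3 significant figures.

At the top: mg = mv_top²/r ⇒ v_top² = gr = 53.21 m²/s²
Energy from bottom to top (height 2r): ½mv_bot² = ½mv_top² + mg(2r)
v_bot² = gr + 4gr = 5gr = 266.1
v_bot = √(5gr) = 16.31 m/s

v = 16.3 m/s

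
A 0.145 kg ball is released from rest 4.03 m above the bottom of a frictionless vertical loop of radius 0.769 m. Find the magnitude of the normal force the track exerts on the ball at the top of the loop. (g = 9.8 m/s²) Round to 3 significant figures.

N = 7.79 N

Energy from release to top (height 2r): mgh = ½mv_top² + mg(2r)
v_top² = 2g(h − 2r) = 2(9.8)(4.03 − 1.538) = 48.843 m²/s²
At the top, both N and weight point toward the centre: N + mg = mv_top²/r
N = m(v_top²/r − g) = 0.145(48.843/0.769 − 9.8) = 7.789 N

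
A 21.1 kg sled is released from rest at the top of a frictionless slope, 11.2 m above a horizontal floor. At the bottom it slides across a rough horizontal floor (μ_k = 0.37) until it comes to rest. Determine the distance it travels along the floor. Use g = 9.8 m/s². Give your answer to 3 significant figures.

d = 30.3 m

Energy bookkeeping (friction removes W_f = μ_k N d):
At rest all PE has been dissipated by friction: mgh = μ_k m g d
d = h/μ_k = 11.2/0.37 = 30.27 m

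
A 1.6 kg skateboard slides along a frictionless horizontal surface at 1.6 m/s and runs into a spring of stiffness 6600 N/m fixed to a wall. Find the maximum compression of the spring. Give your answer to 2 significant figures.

At max compression the skateboard is momentarily at rest: ½mv² = ½kx²
x = v√(m/k) = 1.6 × √(1.6/6600) = 0.02491 m

x = 0.025 m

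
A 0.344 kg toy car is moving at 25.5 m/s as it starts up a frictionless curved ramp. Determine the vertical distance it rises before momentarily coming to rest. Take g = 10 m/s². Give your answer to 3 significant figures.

h = 32.5 m

Setting KE at the bottom equal to PE gained: ½mv² = mgh
h = v²/(2g) = 25.5²/(2 × 10) = 32.51 m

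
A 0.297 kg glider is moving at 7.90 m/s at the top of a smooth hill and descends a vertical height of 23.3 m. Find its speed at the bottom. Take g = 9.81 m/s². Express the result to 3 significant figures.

v = 22.8 m/s

Energy conservation between the two points: ½mv₀² + mgh = ½mv²
The mass cancels from both sides.
v² = v₀² + 2gh = (7.90)² + 2(9.81)(23.3) = 519.56
v = √519.56 = 22.79 m/s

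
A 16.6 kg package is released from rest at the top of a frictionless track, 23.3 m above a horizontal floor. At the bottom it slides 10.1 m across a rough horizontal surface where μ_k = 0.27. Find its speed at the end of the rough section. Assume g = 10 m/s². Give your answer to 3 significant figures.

Energy bookkeeping (friction removes W_f = μ_k N d):
mgh = ½mv² + μ_k m g d
W_f = μ_k mg d = (0.27)(16.6)(10)(10.1) = 452.7 J
½mv² = mgh − W_f = 3867.8 − 452.7 = 3415.1 J
v = √(2 × 3415.1/16.6) = 20.28 m/s

v = 20.3 m/s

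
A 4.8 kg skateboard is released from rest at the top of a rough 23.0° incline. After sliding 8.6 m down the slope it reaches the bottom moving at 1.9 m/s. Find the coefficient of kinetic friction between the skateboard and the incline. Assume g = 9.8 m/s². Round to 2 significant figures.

Energy balance down the incline: mg L sinθ − ½mv² = μ_k (mg cosθ) L
mgL sinθ = 158.07 J; ½mv² = 8.6640 J
W_f = 158.07 − 8.6640 = 149.4 J
μ_k = W_f/(mg cosθ · L) = 149.4/(43.30 × 8.6) = 0.4012

μ_k = 0.40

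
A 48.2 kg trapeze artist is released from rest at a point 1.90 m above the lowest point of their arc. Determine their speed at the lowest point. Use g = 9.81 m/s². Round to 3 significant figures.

v = 6.11 m/s

By conservation of mechanical energy, mgh = ½mv²
v = √(2gh) = √(2 × 9.81 × 1.90) = √37.278 = 6.106 m/s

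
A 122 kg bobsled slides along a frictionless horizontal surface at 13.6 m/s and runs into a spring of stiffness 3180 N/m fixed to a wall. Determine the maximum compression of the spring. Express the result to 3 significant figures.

x = 2.66 m

At max compression the bobsled is momentarily at rest: ½mv² = ½kx²
x = v√(m/k) = 13.6 × √(122/3180) = 2.664 m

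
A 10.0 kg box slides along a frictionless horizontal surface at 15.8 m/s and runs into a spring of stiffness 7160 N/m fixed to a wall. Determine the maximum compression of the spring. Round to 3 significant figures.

Conservation of energy between contact and max compression: ½mv² = ½kx²
x = v√(m/k) = 15.8 × √(10.0/7160) = 0.5905 m

x = 0.590 m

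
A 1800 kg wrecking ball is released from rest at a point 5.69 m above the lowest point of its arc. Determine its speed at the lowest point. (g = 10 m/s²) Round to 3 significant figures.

Equating total energy at the two states: mgh = ½mv²
v = √(2gh) = √(2 × 10 × 5.69) = √113.80 = 10.67 m/s

v = 10.7 m/s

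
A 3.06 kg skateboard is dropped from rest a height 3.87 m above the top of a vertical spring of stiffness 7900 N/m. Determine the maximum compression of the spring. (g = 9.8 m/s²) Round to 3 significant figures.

Take the reference level at the top of the uncompressed spring. At max compression the skateboard has fallen H + x and is momentarily at rest:
mg(H + x) = ½kx²
½(7900)x² − (3.06)(9.8)x − (3.06)(9.8)(3.87) = 0
3950x² − 29.99x − 116.1 = 0
x = [29.99 + √(899.3 + 1.8336e+06)]/(2 × 3950) = 0.1752 m

x = 0.175 m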